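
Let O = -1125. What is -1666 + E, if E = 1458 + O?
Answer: -1333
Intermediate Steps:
E = 333 (E = 1458 - 1125 = 333)
-1666 + E = -1666 + 333 = -1333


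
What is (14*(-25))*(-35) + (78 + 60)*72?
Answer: 22186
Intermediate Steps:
(14*(-25))*(-35) + (78 + 60)*72 = -350*(-35) + 138*72 = 12250 + 9936 = 22186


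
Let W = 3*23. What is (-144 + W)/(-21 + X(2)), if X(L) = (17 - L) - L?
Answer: 75/8 ≈ 9.3750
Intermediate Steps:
W = 69
X(L) = 17 - 2*L
(-144 + W)/(-21 + X(2)) = (-144 + 69)/(-21 + (17 - 2*2)) = -75/(-21 + (17 - 4)) = -75/(-21 + 13) = -75/(-8) = -75*(-⅛) = 75/8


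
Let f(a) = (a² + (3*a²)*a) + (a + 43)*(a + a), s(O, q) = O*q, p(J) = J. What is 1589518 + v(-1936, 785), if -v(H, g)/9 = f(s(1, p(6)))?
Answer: 1578070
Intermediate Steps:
f(a) = a² + 3*a³ + 2*a*(43 + a) (f(a) = (a² + 3*a³) + (43 + a)*(2*a) = (a² + 3*a³) + 2*a*(43 + a) = a² + 3*a³ + 2*a*(43 + a))
v(H, g) = -11448 (v(H, g) = -9*1*6*(86 + 3*(1*6) + 3*(1*6)²) = -54*(86 + 3*6 + 3*6²) = -54*(86 + 18 + 3*36) = -54*(86 + 18 + 108) = -54*212 = -9*1272 = -11448)
1589518 + v(-1936, 785) = 1589518 - 11448 = 1578070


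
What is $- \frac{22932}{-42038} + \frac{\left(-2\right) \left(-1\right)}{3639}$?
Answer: $\frac{41766812}{76488141} \approx 0.54606$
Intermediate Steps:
$- \frac{22932}{-42038} + \frac{\left(-2\right) \left(-1\right)}{3639} = \left(-22932\right) \left(- \frac{1}{42038}\right) + 2 \cdot \frac{1}{3639} = \frac{11466}{21019} + \frac{2}{3639} = \frac{41766812}{76488141}$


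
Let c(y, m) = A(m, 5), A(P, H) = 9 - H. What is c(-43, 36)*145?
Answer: 580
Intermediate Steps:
c(y, m) = 4 (c(y, m) = 9 - 1*5 = 9 - 5 = 4)
c(-43, 36)*145 = 4*145 = 580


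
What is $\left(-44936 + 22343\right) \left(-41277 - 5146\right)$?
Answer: $1048834839$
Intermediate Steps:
$\left(-44936 + 22343\right) \left(-41277 - 5146\right) = \left(-22593\right) \left(-46423\right) = 1048834839$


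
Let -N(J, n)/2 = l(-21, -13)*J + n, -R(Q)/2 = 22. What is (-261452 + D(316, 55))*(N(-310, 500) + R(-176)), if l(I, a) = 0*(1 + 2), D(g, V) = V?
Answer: 272898468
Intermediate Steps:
l(I, a) = 0 (l(I, a) = 0*3 = 0)
R(Q) = -44 (R(Q) = -2*22 = -44)
N(J, n) = -2*n (N(J, n) = -2*(0*J + n) = -2*(0 + n) = -2*n)
(-261452 + D(316, 55))*(N(-310, 500) + R(-176)) = (-261452 + 55)*(-2*500 - 44) = -261397*(-1000 - 44) = -261397*(-1044) = 272898468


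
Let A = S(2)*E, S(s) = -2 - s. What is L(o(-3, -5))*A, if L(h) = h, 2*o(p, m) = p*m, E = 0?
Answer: 0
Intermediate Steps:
o(p, m) = m*p/2 (o(p, m) = (p*m)/2 = (m*p)/2 = m*p/2)
A = 0 (A = (-2 - 1*2)*0 = (-2 - 2)*0 = -4*0 = 0)
L(o(-3, -5))*A = ((½)*(-5)*(-3))*0 = (15/2)*0 = 0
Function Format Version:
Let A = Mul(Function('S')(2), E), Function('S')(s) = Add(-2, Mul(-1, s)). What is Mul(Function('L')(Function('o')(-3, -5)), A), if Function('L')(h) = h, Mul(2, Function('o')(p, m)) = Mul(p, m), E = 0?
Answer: 0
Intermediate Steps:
Function('o')(p, m) = Mul(Rational(1, 2), m, p) (Function('o')(p, m) = Mul(Rational(1, 2), Mul(p, m)) = Mul(Rational(1, 2), Mul(m, p)) = Mul(Rational(1, 2), m, p))
A = 0 (A = Mul(Add(-2, Mul(-1, 2)), 0) = Mul(Add(-2, -2), 0) = Mul(-4, 0) = 0)
Mul(Function('L')(Function('o')(-3, -5)), A) = Mul(Mul(Rational(1, 2), -5, -3), 0) = Mul(Rational(15, 2), 0) = 0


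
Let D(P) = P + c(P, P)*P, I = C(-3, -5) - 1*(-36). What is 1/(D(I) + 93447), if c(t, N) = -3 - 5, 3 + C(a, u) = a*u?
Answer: 1/93111 ≈ 1.0740e-5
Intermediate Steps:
C(a, u) = -3 + a*u
c(t, N) = -8
I = 48 (I = (-3 - 3*(-5)) - 1*(-36) = (-3 + 15) + 36 = 12 + 36 = 48)
D(P) = -7*P (D(P) = P - 8*P = -7*P)
1/(D(I) + 93447) = 1/(-7*48 + 93447) = 1/(-336 + 93447) = 1/93111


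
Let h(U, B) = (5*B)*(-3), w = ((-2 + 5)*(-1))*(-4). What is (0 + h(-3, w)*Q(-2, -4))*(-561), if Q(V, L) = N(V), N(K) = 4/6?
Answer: 67320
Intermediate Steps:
N(K) = ⅔ (N(K) = 4*(⅙) = ⅔)
w = 12 (w = (3*(-1))*(-4) = -3*(-4) = 12)
h(U, B) = -15*B
Q(V, L) = ⅔
(0 + h(-3, w)*Q(-2, -4))*(-561) = (0 - 15*12*(⅔))*(-561) = (0 - 180*⅔)*(-561) = (0 - 120)*(-561) = -120*(-561) = 67320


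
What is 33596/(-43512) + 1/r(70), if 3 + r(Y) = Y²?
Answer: -1111325/1439718 ≈ -0.77190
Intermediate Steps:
r(Y) = -3 + Y²
33596/(-43512) + 1/r(70) = 33596/(-43512) + 1/(-3 + 70²) = 33596*(-1/43512) + 1/(-3 + 4900) = -227/294 + 1/4897 = -1111325/1439718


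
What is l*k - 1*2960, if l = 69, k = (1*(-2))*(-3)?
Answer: -2546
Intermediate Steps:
k = 6 (k = -2*(-3) = 6)
l*k - 1*2960 = 69*6 - 1*2960 = 414 - 2960 = -2546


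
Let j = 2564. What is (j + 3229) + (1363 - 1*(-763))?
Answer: 7919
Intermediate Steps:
(j + 3229) + (1363 - 1*(-763)) = (2564 + 3229) + (1363 - 1*(-763)) = 5793 + (1363 + 763) = 5793 + 2126 = 7919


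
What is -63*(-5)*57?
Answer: 17955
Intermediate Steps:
-63*(-5)*57 = 315*57 = 17955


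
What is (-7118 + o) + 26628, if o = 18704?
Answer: 38214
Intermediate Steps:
(-7118 + o) + 26628 = (-7118 + 18704) + 26628 = 11586 + 26628 = 38214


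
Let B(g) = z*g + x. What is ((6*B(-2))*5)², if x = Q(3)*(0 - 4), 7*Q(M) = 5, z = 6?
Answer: 9734400/49 ≈ 1.9866e+5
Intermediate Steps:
Q(M) = 5/7 (Q(M) = (⅐)*5 = 5/7)
x = -20/7 (x = 5*(0 - 4)/7 = (5/7)*(-4) = -20/7 ≈ -2.8571)
B(g) = -20/7 + 6*g (B(g) = 6*g - 20/7 = -20/7 + 6*g)
((6*B(-2))*5)² = ((6*(-20/7 + 6*(-2)))*5)² = ((6*(-20/7 - 12))*5)² = ((6*(-104/7))*5)² = (-624/7*5)² = (-3120/7)² = 9734400/49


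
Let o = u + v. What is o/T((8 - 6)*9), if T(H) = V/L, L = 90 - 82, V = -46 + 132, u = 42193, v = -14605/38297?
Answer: 6463402864/1646771 ≈ 3924.9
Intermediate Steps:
v = -14605/38297 (v = -14605*1/38297 = -14605/38297 ≈ -0.38136)
o = 1615850716/38297 (o = 42193 - 14605/38297 = 1615850716/38297 ≈ 42193.)
V = 86
L = 8
T(H) = 43/4 (T(H) = 86/8 = 86*(1/8) = 43/4)
o/T((8 - 6)*9) = 1615850716/(38297*(43/4)) = (1615850716/38297)*(4/43) = 6463402864/1646771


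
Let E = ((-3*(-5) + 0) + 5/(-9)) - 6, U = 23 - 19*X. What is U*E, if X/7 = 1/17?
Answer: 6536/51 ≈ 128.16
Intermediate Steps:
X = 7/17 ≈ 0.41176
U = 258/17 (U = 23 - 19*7/17 = 23 - 133/17 = 258/17 ≈ 15.176)
E = 76/9 (E = ((15 + 0) + 5*(-⅑)) - 6 = (15 - 5/9) - 6 = 130/9 - 6 = 76/9 ≈ 8.4444)
U*E = (258/17)*(76/9) = 6536/51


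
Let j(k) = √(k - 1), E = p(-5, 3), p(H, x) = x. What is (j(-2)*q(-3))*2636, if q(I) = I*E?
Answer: -23724*I*√3 ≈ -41091.0*I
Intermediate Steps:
E = 3
j(k) = √(-1 + k)
q(I) = 3*I (q(I) = I*3 = 3*I)
(j(-2)*q(-3))*2636 = (√(-1 - 2)*(3*(-3)))*2636 = (√(-3)*(-9))*2636 = ((I*√3)*(-9))*2636 = -9*I*√3*2636 = -23724*I*√3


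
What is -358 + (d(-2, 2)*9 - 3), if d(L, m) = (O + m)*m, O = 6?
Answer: -217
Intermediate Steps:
d(L, m) = m*(6 + m) (d(L, m) = (6 + m)*m = m*(6 + m))
-358 + (d(-2, 2)*9 - 3) = -358 + ((2*(6 + 2))*9 - 3) = -358 + ((2*8)*9 - 3) = -358 + (16*9 - 3) = -358 + (144 - 3) = -358 + 141 = -217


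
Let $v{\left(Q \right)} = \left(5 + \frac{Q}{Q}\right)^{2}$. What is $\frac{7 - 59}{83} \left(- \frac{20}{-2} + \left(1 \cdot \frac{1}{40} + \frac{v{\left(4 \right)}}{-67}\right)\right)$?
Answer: $- \frac{330551}{55610} \approx -5.9441$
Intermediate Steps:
$v{\left(Q \right)} = 36$ ($v{\left(Q \right)} = \left(5 + 1\right)^{2} = 6^{2} = 36$)
$\frac{7 - 59}{83} \left(- \frac{20}{-2} + \left(1 \cdot \frac{1}{40} + \frac{v{\left(4 \right)}}{-67}\right)\right) = \frac{7 - 59}{83} \left(- \frac{20}{-2} + \left(1 \cdot \frac{1}{40} + \frac{36}{-67}\right)\right) = \left(7 - 59\right) \frac{1}{83} \left(\left(-20\right) \left(- \frac{1}{2}\right) + \left(1 \cdot \frac{1}{40} + 36 \left(- \frac{1}{67}\right)\right)\right) = \left(-52\right) \frac{1}{83} \left(10 + \left(\frac{1}{40} - \frac{36}{67}\right)\right) = - \frac{52 \left(10 - \frac{1373}{2680}\right)}{83} = \left(- \frac{52}{83}\right) \frac{25427}{2680} = - \frac{330551}{55610}$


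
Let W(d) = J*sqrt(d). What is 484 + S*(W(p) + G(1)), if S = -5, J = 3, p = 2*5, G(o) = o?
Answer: 479 - 15*sqrt(10) ≈ 431.57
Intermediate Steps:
p = 10
W(d) = 3*sqrt(d)
484 + S*(W(p) + G(1)) = 484 - 5*(3*sqrt(10) + 1) = 484 - 5*(1 + 3*sqrt(10)) = 484 + (-5 - 15*sqrt(10)) = 479 - 15*sqrt(10)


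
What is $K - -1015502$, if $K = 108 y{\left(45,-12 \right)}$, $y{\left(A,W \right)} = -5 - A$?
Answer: $1010102$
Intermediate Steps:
$K = -5400$ ($K = 108 \left(-5 - 45\right) = 108 \left(-50\right) = -5400$)
$K - -1015502 = -5400 - -1015502 = -5400 + 1015502 = 1010102$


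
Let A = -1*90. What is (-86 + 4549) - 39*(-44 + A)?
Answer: 9689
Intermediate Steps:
A = -90
(-86 + 4549) - 39*(-44 + A) = (-86 + 4549) - 39*(-44 - 90) = 4463 - 39*(-134) = 4463 + 5226 = 9689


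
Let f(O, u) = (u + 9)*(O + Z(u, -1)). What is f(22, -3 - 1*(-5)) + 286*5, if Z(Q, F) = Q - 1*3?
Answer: 1661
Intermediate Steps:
Z(Q, F) = -3 + Q (Z(Q, F) = Q - 3 = -3 + Q)
f(O, u) = (9 + u)*(-3 + O + u) (f(O, u) = (u + 9)*(O + (-3 + u)) = (9 + u)*(-3 + O + u))
f(22, -3 - 1*(-5)) + 286*5 = (-27 + (-3 - 1*(-5))**2 + 6*(-3 - 1*(-5)) + 9*22 + 22*(-3 - 1*(-5))) + 286*5 = (-27 + (-3 + 5)**2 + 6*(-3 + 5) + 198 + 22*(-3 + 5)) + 1430 = (-27 + 2**2 + 6*2 + 198 + 22*2) + 1430 = (-27 + 4 + 12 + 198 + 44) + 1430 = 231 + 1430 = 1661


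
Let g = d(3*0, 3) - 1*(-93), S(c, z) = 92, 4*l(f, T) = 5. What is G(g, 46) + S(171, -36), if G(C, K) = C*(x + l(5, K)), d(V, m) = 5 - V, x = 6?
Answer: 1605/2 ≈ 802.50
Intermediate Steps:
l(f, T) = 5/4 (l(f, T) = (1/4)*5 = 5/4)
g = 98 (g = (5 - 3*0) - 1*(-93) = (5 - 1*0) + 93 = (5 + 0) + 93 = 5 + 93 = 98)
G(C, K) = 29*C/4 (G(C, K) = C*(6 + 5/4) = C*(29/4) = 29*C/4)
G(g, 46) + S(171, -36) = (29/4)*98 + 92 = 1421/2 + 92 = 1605/2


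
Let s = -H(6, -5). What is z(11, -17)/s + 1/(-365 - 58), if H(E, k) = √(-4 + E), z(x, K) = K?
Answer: -1/423 + 17*√2/2 ≈ 12.018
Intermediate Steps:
s = -√2 (s = -√(-4 + 6) = -√2 ≈ -1.4142)
z(11, -17)/s + 1/(-365 - 58) = -17/(-√2) + 1/(-365 - 58) = -√2/2*(-17) + 1/(-423) = 17*√2/2 - 1/423 = -1/423 + 17*√2/2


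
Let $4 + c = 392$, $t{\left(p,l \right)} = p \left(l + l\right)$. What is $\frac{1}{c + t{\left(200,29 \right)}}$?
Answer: $\frac{1}{11988} \approx 8.3417 \cdot 10^{-5}$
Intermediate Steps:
$t{\left(p,l \right)} = 2 l p$ ($t{\left(p,l \right)} = p 2 l = 2 l p$)
$c = 388$ ($c = -4 + 392 = 388$)
$\frac{1}{c + t{\left(200,29 \right)}} = \frac{1}{388 + 2 \cdot 29 \cdot 200} = \frac{1}{388 + 11600} = \frac{1}{11988}$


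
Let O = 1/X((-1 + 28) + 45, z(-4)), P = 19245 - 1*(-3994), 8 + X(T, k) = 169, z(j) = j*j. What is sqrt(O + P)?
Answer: 6*sqrt(16732730)/161 ≈ 152.44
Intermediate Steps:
z(j) = j**2
X(T, k) = 161 (X(T, k) = -8 + 169 = 161)
P = 23239 (P = 19245 + 3994 = 23239)
O = 1/161 ≈ 0.0062112
sqrt(O + P) = sqrt(1/161 + 23239) = sqrt(3741480/161) = 6*sqrt(16732730)/161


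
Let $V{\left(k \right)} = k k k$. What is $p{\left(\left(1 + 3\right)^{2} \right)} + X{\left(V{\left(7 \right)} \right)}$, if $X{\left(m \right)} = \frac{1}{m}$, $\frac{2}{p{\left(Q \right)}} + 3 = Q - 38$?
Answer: $- \frac{661}{8575} \approx -0.077085$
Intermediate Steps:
$V{\left(k \right)} = k^{3}$ ($V{\left(k \right)} = k^{2} k = k^{3}$)
$p{\left(Q \right)} = \frac{2}{-41 + Q}$ ($p{\left(Q \right)} = \frac{2}{-3 + \left(Q - 38\right)} = \frac{2}{-3 + \left(-38 + Q\right)} = \frac{2}{-41 + Q}$)
$p{\left(\left(1 + 3\right)^{2} \right)} + X{\left(V{\left(7 \right)} \right)} = \frac{2}{-41 + \left(1 + 3\right)^{2}} + \frac{1}{7^{3}} = \frac{2}{-41 + 4^{2}} + \frac{1}{343} = \frac{2}{-41 + 16} + \frac{1}{343} = \frac{2}{-25} + \frac{1}{343} = 2 \left(- \frac{1}{25}\right) + \frac{1}{343} = - \frac{2}{25} + \frac{1}{343} = - \frac{661}{8575}$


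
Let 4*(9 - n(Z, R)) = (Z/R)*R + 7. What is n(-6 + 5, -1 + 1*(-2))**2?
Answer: 225/4 ≈ 56.250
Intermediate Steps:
n(Z, R) = 29/4 - Z/4 (n(Z, R) = 9 - ((Z/R)*R + 7)/4 = 9 - (Z + 7)/4 = 9 - (7 + Z)/4 = 9 + (-7/4 - Z/4) = 29/4 - Z/4)
n(-6 + 5, -1 + 1*(-2))**2 = (29/4 - (-6 + 5)/4)**2 = (29/4 - 1/4*(-1))**2 = (29/4 + 1/4)**2 = (15/2)**2 = 225/4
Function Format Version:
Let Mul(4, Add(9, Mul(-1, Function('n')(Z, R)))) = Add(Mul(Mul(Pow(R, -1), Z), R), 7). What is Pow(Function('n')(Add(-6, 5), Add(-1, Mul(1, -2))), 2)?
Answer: Rational(225, 4) ≈ 56.250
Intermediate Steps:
Function('n')(Z, R) = Add(Rational(29, 4), Mul(Rational(-1, 4), Z)) (Function('n')(Z, R) = Add(9, Mul(Rational(-1, 4), Add(Mul(Mul(Pow(R, -1), Z), R), 7))) = Add(9, Mul(Rational(-1, 4), Add(Mul(Mul(Z, Pow(R, -1)), R), 7))) = Add(9, Mul(Rational(-1, 4), Add(Z, 7))) = Add(9, Mul(Rational(-1, 4), Add(7, Z))) = Add(9, Add(Rational(-7, 4), Mul(Rational(-1, 4), Z))) = Add(Rational(29, 4), Mul(Rational(-1, 4), Z)))
Pow(Function('n')(Add(-6, 5), Add(-1, Mul(1, -2))), 2) = Pow(Add(Rational(29, 4), Mul(Rational(-1, 4), Add(-6, 5))), 2) = Pow(Add(Rational(29, 4), Mul(Rational(-1, 4), -1)), 2) = Pow(Add(Rational(29, 4), Rational(1, 4)), 2) = Pow(Rational(15, 2), 2) = Rational(225, 4)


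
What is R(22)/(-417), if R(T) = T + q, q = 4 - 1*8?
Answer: -6/139 ≈ -0.043165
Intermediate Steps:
q = -4 (q = 4 - 8 = -4)
R(T) = -4 + T (R(T) = T - 4 = -4 + T)
R(22)/(-417) = (-4 + 22)/(-417) = 18*(-1/417) = -6/139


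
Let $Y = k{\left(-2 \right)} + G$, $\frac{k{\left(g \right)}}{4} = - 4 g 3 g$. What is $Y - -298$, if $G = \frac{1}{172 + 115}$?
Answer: $\frac{30423}{287} \approx 106.0$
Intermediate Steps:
$G = \frac{1}{287} \approx 0.0034843$
$k{\left(g \right)} = - 48 g^{2}$ ($k{\left(g \right)} = 4 - 4 g 3 g = 4 - 4 \cdot 3 g g = 4 - 12 g g = 4 \left(- 12 g^{2}\right) = - 48 g^{2}$)
$Y = - \frac{55103}{287}$ ($Y = - 48 \left(-2\right)^{2} + \frac{1}{287} = \left(-48\right) 4 + \frac{1}{287} = -192 + \frac{1}{287} = - \frac{55103}{287} \approx -192.0$)
$Y - -298 = - \frac{55103}{287} - -298 = - \frac{55103}{287} + 298 = \frac{30423}{287}$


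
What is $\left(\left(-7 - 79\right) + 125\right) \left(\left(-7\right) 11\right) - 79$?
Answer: $-3082$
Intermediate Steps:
$\left(\left(-7 - 79\right) + 125\right) \left(\left(-7\right) 11\right) - 79 = \left(-86 + 125\right) \left(-77\right) - 79 = 39 \left(-77\right) - 79 = -3003 - 79 = -3082$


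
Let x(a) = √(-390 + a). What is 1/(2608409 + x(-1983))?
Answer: 2608409/6803797513654 - I*√2373/6803797513654 ≈ 3.8338e-7 - 7.1597e-12*I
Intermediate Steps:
1/(2608409 + x(-1983)) = 1/(2608409 + √(-390 - 1983)) = 1/(2608409 + √(-2373)) = 1/(2608409 + I*√2373)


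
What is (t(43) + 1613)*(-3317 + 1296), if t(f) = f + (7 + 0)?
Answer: -3360923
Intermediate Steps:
t(f) = 7 + f (t(f) = f + 7 = 7 + f)
(t(43) + 1613)*(-3317 + 1296) = ((7 + 43) + 1613)*(-3317 + 1296) = (50 + 1613)*(-2021) = 1663*(-2021) = -3360923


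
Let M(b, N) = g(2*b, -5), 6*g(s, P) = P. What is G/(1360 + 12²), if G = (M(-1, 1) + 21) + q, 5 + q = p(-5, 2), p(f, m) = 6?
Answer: 127/9024 ≈ 0.014074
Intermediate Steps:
q = 1 (q = -5 + 6 = 1)
g(s, P) = P/6
M(b, N) = -⅚ (M(b, N) = (⅙)*(-5) = -⅚)
G = 127/6 (G = (-⅚ + 21) + 1 = 121/6 + 1 = 127/6 ≈ 21.167)
G/(1360 + 12²) = (127/6)/(1360 + 12²) = (127/6)/(1360 + 144) = (127/6)/1504 = (1/1504)*(127/6) = 127/9024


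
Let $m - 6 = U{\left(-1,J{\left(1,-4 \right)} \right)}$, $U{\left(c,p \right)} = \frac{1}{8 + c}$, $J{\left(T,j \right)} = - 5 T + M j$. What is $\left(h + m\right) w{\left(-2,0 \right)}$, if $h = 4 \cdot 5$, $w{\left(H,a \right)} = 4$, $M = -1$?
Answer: $\frac{732}{7} \approx 104.57$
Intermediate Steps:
$J{\left(T,j \right)} = - j - 5 T$ ($J{\left(T,j \right)} = - 5 T - j = - j - 5 T$)
$h = 20$
$m = \frac{43}{7}$ ($m = 6 + \frac{1}{8 - 1} = 6 + \frac{1}{7} = \frac{43}{7} \approx 6.1429$)
$\left(h + m\right) w{\left(-2,0 \right)} = \left(20 + \frac{43}{7}\right) 4 = \frac{183}{7} \cdot 4 = \frac{732}{7}$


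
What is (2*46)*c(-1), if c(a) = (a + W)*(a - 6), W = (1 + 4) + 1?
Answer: -3220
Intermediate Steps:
W = 6 (W = 5 + 1 = 6)
c(a) = (-6 + a)*(6 + a) (c(a) = (a + 6)*(a - 6) = (6 + a)*(-6 + a) = (-6 + a)*(6 + a))
(2*46)*c(-1) = (2*46)*(-36 + (-1)**2) = 92*(-36 + 1) = 92*(-35) = -3220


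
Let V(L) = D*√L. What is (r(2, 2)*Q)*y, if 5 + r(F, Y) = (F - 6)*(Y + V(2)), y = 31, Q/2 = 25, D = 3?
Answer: -20150 - 18600*√2 ≈ -46454.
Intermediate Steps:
Q = 50 (Q = 2*25 = 50)
V(L) = 3*√L
r(F, Y) = -5 + (-6 + F)*(Y + 3*√2) (r(F, Y) = -5 + (F - 6)*(Y + 3*√2) = -5 + (-6 + F)*(Y + 3*√2))
(r(2, 2)*Q)*y = ((-5 - 18*√2 - 6*2 + 2*2 + 3*2*√2)*50)*31 = ((-5 - 18*√2 - 12 + 4 + 6*√2)*50)*31 = ((-13 - 12*√2)*50)*31 = (-650 - 600*√2)*31 = -20150 - 18600*√2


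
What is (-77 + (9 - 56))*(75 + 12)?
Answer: -10788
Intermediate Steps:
(-77 + (9 - 56))*(75 + 12) = (-77 - 47)*87 = -124*87 = -10788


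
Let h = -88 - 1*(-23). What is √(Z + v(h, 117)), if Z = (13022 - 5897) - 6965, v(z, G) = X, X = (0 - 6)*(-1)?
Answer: √166 ≈ 12.884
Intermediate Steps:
h = -65 (h = -88 + 23 = -65)
X = 6 (X = -6*(-1) = 6)
v(z, G) = 6
Z = 160 (Z = 7125 - 6965 = 160)
√(Z + v(h, 117)) = √(160 + 6) = √166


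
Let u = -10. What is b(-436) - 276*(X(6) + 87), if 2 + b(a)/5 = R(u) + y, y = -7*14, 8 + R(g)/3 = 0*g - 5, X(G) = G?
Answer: -26363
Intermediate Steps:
R(g) = -39 (R(g) = -24 + 3*(0*g - 5) = -24 + 3*(0 - 5) = -24 + 3*(-5) = -24 - 15 = -39)
y = -98
b(a) = -695 (b(a) = -10 + 5*(-39 - 98) = -10 + 5*(-137) = -10 - 685 = -695)
b(-436) - 276*(X(6) + 87) = -695 - 276*(6 + 87) = -695 - 276*93 = -695 - 25668 = -26363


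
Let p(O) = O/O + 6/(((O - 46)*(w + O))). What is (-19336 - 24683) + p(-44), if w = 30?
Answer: -9243779/210 ≈ -44018.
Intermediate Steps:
p(O) = 1 + 6/((-46 + O)*(30 + O)) (p(O) = O/O + 6/(((O - 46)*(30 + O))) = 1 + 6/(((-46 + O)*(30 + O))) = 1 + 6*(1/((-46 + O)*(30 + O))) = 1 + 6/((-46 + O)*(30 + O)))
(-19336 - 24683) + p(-44) = (-19336 - 24683) + (-1374 + (-44)**2 - 16*(-44))/(-1380 + (-44)**2 - 16*(-44)) = -44019 + (-1374 + 1936 + 704)/(-1380 + 1936 + 704) = -44019 + 1266/1260 = -44019 + (1/1260)*1266 = -44019 + 211/210 = -9243779/210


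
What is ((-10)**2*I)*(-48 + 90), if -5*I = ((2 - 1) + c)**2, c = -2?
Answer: -840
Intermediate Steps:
I = -1/5 (I = -((2 - 1) - 2)**2/5 = -(1 - 2)**2/5 = -1/5*(-1)**2 = -1/5*1 = -1/5 ≈ -0.20000)
((-10)**2*I)*(-48 + 90) = ((-10)**2*(-1/5))*(-48 + 90) = (100*(-1/5))*42 = -20*42 = -840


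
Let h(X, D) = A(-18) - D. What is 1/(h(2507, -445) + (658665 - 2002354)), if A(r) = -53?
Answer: -1/1343297 ≈ -7.4444e-7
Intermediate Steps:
h(X, D) = -53 - D
1/(h(2507, -445) + (658665 - 2002354)) = 1/((-53 - 1*(-445)) + (658665 - 2002354)) = 1/((-53 + 445) - 1343689) = 1/(392 - 1343689) = 1/(-1343297) = -1/1343297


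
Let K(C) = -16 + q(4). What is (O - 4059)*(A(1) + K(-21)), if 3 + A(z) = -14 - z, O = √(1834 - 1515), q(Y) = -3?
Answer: 150183 - 37*√319 ≈ 1.4952e+5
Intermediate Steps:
O = √319 ≈ 17.861
A(z) = -17 - z (A(z) = -3 + (-14 - z) = -17 - z)
K(C) = -19 (K(C) = -16 - 3 = -19)
(O - 4059)*(A(1) + K(-21)) = (√319 - 4059)*((-17 - 1*1) - 19) = (-4059 + √319)*((-17 - 1) - 19) = (-4059 + √319)*(-18 - 19) = (-4059 + √319)*(-37) = 150183 - 37*√319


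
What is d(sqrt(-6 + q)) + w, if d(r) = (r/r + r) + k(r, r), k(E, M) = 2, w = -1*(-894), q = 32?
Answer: 897 + sqrt(26) ≈ 902.10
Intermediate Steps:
w = 894
d(r) = 3 + r (d(r) = (r/r + r) + 2 = (1 + r) + 2 = 3 + r)
d(sqrt(-6 + q)) + w = (3 + sqrt(-6 + 32)) + 894 = (3 + sqrt(26)) + 894 = 897 + sqrt(26)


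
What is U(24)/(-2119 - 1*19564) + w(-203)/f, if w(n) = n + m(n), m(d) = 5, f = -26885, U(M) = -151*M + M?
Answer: 101079234/582947455 ≈ 0.17339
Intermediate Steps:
U(M) = -150*M
w(n) = 5 + n (w(n) = n + 5 = 5 + n)
U(24)/(-2119 - 1*19564) + w(-203)/f = (-150*24)/(-2119 - 1*19564) + (5 - 203)/(-26885) = -3600/(-2119 - 19564) - 198*(-1/26885) = -3600/(-21683) + 198/26885 = -3600*(-1/21683) + 198/26885 = 3600/21683 + 198/26885 = 101079234/582947455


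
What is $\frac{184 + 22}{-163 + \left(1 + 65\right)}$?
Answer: $- \frac{206}{97} \approx -2.1237$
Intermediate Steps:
$\frac{184 + 22}{-163 + \left(1 + 65\right)} = \frac{206}{-163 + 66} = \frac{206}{-97} = 206 \left(- \frac{1}{97}\right) = - \frac{206}{97}$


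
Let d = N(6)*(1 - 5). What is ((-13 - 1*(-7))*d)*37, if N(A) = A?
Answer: 5328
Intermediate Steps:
d = -24 (d = 6*(1 - 5) = 6*(-4) = -24)
((-13 - 1*(-7))*d)*37 = ((-13 - 1*(-7))*(-24))*37 = ((-13 + 7)*(-24))*37 = -6*(-24)*37 = 144*37 = 5328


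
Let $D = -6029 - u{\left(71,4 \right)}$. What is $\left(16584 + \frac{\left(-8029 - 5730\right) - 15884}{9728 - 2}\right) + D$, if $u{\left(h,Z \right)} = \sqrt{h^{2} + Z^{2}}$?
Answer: $\frac{34209429}{3242} - \sqrt{5057} \approx 10481.0$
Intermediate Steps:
$u{\left(h,Z \right)} = \sqrt{Z^{2} + h^{2}}$
$D = -6029 - \sqrt{5057}$ ($D = -6029 - \sqrt{4^{2} + 71^{2}} = -6029 - \sqrt{16 + 5041} = -6029 - \sqrt{5057} \approx -6100.1$)
$\left(16584 + \frac{\left(-8029 - 5730\right) - 15884}{9728 - 2}\right) + D = \left(16584 + \frac{\left(-8029 - 5730\right) - 15884}{9728 - 2}\right) - \left(6029 + \sqrt{5057}\right) = \left(16584 + \frac{-13759 - 15884}{9726}\right) - \left(6029 + \sqrt{5057}\right) = \left(16584 - \frac{9881}{3242}\right) - \left(6029 + \sqrt{5057}\right) = \frac{53755447}{3242} - \left(6029 + \sqrt{5057}\right) = \frac{34209429}{3242} - \sqrt{5057}$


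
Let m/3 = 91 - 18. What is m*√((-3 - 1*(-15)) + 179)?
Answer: 219*√191 ≈ 3026.6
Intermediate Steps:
m = 219 (m = 3*(91 - 18) = 3*73 = 219)
m*√((-3 - 1*(-15)) + 179) = 219*√((-3 - 1*(-15)) + 179) = 219*√((-3 + 15) + 179) = 219*√(12 + 179) = 219*√191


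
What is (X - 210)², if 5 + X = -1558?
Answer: 3143529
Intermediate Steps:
X = -1563 (X = -5 - 1558 = -1563)
(X - 210)² = (-1563 - 210)² = (-1773)² = 3143529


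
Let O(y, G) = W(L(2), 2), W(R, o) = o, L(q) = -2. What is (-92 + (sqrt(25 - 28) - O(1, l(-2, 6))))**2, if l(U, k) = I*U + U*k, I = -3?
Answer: (94 - I*sqrt(3))**2 ≈ 8833.0 - 325.63*I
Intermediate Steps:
l(U, k) = -3*U + U*k
O(y, G) = 2
(-92 + (sqrt(25 - 28) - O(1, l(-2, 6))))**2 = (-92 + (sqrt(25 - 28) - 1*2))**2 = (-92 + (sqrt(-3) - 2))**2 = (-92 + (I*sqrt(3) - 2))**2 = (-92 + (-2 + I*sqrt(3)))**2 = (-94 + I*sqrt(3))**2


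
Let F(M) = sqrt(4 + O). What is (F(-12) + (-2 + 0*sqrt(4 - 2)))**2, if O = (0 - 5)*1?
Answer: (-2 + I)**2 ≈ 3.0 - 4.0*I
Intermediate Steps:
O = -5 (O = -5*1 = -5)
F(M) = I (F(M) = sqrt(4 - 5) = sqrt(-1) = I)
(F(-12) + (-2 + 0*sqrt(4 - 2)))**2 = (I + (-2 + 0*sqrt(4 - 2)))**2 = (I + (-2 + 0*sqrt(2)))**2 = (I + (-2 + 0))**2 = (I - 2)**2 = (-2 + I)**2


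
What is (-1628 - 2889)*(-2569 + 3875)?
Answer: -5899202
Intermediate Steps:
(-1628 - 2889)*(-2569 + 3875) = -4517*1306 = -5899202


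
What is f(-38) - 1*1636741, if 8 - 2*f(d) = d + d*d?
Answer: -1637440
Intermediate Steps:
f(d) = 4 - d/2 - d²/2 (f(d) = 4 - (d + d*d)/2 = 4 - (d + d²)/2 = 4 + (-d/2 - d²/2) = 4 - d/2 - d²/2)
f(-38) - 1*1636741 = (4 - ½*(-38) - ½*(-38)²) - 1*1636741 = (4 + 19 - ½*1444) - 1636741 = (4 + 19 - 722) - 1636741 = -699 - 1636741 = -1637440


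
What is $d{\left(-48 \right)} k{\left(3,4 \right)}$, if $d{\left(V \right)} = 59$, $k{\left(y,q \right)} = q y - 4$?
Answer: $472$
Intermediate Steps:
$k{\left(y,q \right)} = -4 + q y$
$d{\left(-48 \right)} k{\left(3,4 \right)} = 59 \left(-4 + 4 \cdot 3\right) = 59 \left(-4 + 12\right) = 59 \cdot 8 = 472$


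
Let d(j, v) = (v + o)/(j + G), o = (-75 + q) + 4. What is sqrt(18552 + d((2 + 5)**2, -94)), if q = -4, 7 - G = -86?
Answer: sqrt(374058530)/142 ≈ 136.20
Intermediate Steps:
G = 93 (G = 7 - 1*(-86) = 7 + 86 = 93)
o = -75 (o = (-75 - 4) + 4 = -79 + 4 = -75)
d(j, v) = (-75 + v)/(93 + j) (d(j, v) = (v - 75)/(j + 93) = (-75 + v)/(93 + j))
sqrt(18552 + d((2 + 5)**2, -94)) = sqrt(18552 + (-75 - 94)/(93 + (2 + 5)**2)) = sqrt(18552 - 169/(93 + 7**2)) = sqrt(18552 - 169/(93 + 49)) = sqrt(18552 - 169/142) = sqrt(2634215/142) = sqrt(374058530)/142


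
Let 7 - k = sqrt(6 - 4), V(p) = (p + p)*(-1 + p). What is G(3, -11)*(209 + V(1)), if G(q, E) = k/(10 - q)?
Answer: 209 - 209*sqrt(2)/7 ≈ 166.78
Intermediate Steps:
V(p) = 2*p*(-1 + p) (V(p) = (2*p)*(-1 + p) = 2*p*(-1 + p))
k = 7 - sqrt(2) (k = 7 - sqrt(6 - 4) = 7 - sqrt(2) ≈ 5.5858)
G(q, E) = (7 - sqrt(2))/(10 - q)
G(3, -11)*(209 + V(1)) = ((-7 + sqrt(2))/(-10 + 3))*(209 + 2*1*(-1 + 1)) = ((-7 + sqrt(2))/(-7))*(209 + 2*1*0) = (-(-7 + sqrt(2))/7)*(209 + 0) = (1 - sqrt(2)/7)*209 = 209 - 209*sqrt(2)/7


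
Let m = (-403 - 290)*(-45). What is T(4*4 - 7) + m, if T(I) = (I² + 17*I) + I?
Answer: 31428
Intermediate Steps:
T(I) = I² + 18*I
m = 31185 (m = -693*(-45) = 31185)
T(4*4 - 7) + m = (4*4 - 7)*(18 + (4*4 - 7)) + 31185 = (16 - 7)*(18 + (16 - 7)) + 31185 = 9*(18 + 9) + 31185 = 9*27 + 31185 = 243 + 31185 = 31428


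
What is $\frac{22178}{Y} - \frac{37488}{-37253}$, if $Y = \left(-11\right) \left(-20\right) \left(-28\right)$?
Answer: $- \frac{297635477}{114739240} \approx -2.594$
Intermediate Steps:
$Y = -6160$ ($Y = 220 \left(-28\right) = -6160$)
$\frac{22178}{Y} - \frac{37488}{-37253} = \frac{22178}{-6160} - \frac{37488}{-37253} = 22178 \left(- \frac{1}{6160}\right) - - \frac{37488}{37253} = - \frac{11089}{3080} + \frac{37488}{37253} = - \frac{297635477}{114739240}$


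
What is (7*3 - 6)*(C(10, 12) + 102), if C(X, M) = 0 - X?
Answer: 1380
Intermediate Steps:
C(X, M) = -X
(7*3 - 6)*(C(10, 12) + 102) = (7*3 - 6)*(-1*10 + 102) = (21 - 6)*(-10 + 102) = 15*92 = 1380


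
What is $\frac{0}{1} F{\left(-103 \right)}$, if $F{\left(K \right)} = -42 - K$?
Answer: $0$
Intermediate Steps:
$\frac{0}{1} F{\left(-103 \right)} = \frac{0}{1} \left(-42 - -103\right) = 0 \cdot 1 \left(-42 + 103\right) = 0 \cdot 61 = 0$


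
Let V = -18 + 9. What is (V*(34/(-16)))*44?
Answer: 1683/2 ≈ 841.50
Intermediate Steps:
V = -9
(V*(34/(-16)))*44 = -306/(-16)*44 = -306*(-1)/16*44 = -9*(-17/8)*44 = (153/8)*44 = 1683/2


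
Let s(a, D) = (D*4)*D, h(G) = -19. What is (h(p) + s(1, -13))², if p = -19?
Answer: 431649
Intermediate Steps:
s(a, D) = 4*D² (s(a, D) = (4*D)*D = 4*D²)
(h(p) + s(1, -13))² = (-19 + 4*(-13)²)² = (-19 + 4*169)² = (-19 + 676)² = 657² = 431649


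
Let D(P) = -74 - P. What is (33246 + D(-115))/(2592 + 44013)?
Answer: 33287/46605 ≈ 0.71424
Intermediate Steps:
(33246 + D(-115))/(2592 + 44013) = (33246 + (-74 - 1*(-115)))/(2592 + 44013) = (33246 + (-74 + 115))/46605 = (33246 + 41)*(1/46605) = 33287*(1/46605) = 33287/46605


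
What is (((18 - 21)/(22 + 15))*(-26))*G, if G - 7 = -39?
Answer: -2496/37 ≈ -67.459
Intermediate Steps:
G = -32 (G = 7 - 39 = -32)
(((18 - 21)/(22 + 15))*(-26))*G = (((18 - 21)/(22 + 15))*(-26))*(-32) = (-3/37*(-26))*(-32) = (-3*1/37*(-26))*(-32) = -3/37*(-26)*(-32) = (78/37)*(-32) = -2496/37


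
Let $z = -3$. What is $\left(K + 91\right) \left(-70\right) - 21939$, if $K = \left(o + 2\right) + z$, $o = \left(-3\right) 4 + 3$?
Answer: $-27609$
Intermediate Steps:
$o = -9$ ($o = -12 + 3 = -9$)
$K = -10$ ($K = \left(-9 + 2\right) - 3 = -7 - 3 = -10$)
$\left(K + 91\right) \left(-70\right) - 21939 = \left(-10 + 91\right) \left(-70\right) - 21939 = 81 \left(-70\right) - 21939 = -5670 - 21939 = -27609$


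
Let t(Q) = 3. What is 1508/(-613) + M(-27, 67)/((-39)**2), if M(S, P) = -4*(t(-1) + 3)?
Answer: -769460/310791 ≈ -2.4758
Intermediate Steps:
M(S, P) = -24 (M(S, P) = -4*(3 + 3) = -4*6 = -24)
1508/(-613) + M(-27, 67)/((-39)**2) = 1508/(-613) - 24/((-39)**2) = 1508*(-1/613) - 24/1521 = -1508/613 - 24*1/1521 = -1508/613 - 8/507 = -769460/310791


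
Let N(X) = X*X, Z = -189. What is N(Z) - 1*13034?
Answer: 22687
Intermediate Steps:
N(X) = X²
N(Z) - 1*13034 = (-189)² - 1*13034 = 35721 - 13034 = 22687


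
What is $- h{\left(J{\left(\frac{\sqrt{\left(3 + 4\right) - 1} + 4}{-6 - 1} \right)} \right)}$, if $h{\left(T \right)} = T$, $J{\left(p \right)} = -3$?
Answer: $3$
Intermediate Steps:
$- h{\left(J{\left(\frac{\sqrt{\left(3 + 4\right) - 1} + 4}{-6 - 1} \right)} \right)} = \left(-1\right) \left(-3\right) = 3$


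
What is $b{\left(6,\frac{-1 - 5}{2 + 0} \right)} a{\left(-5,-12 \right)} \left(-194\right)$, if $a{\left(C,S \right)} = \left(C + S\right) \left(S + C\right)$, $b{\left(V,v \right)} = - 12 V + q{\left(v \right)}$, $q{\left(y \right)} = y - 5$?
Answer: $4485280$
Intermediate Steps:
$q{\left(y \right)} = -5 + y$
$b{\left(V,v \right)} = -5 + v - 12 V$ ($b{\left(V,v \right)} = - 12 V + \left(-5 + v\right) = -5 + v - 12 V$)
$a{\left(C,S \right)} = \left(C + S\right)^{2}$ ($a{\left(C,S \right)} = \left(C + S\right) \left(C + S\right) = \left(C + S\right)^{2}$)
$b{\left(6,\frac{-1 - 5}{2 + 0} \right)} a{\left(-5,-12 \right)} \left(-194\right) = \left(-5 + \frac{-1 - 5}{2 + 0} - 72\right) \left(-5 - 12\right)^{2} \left(-194\right) = \left(-5 - \frac{6}{2} - 72\right) \left(-17\right)^{2} \left(-194\right) = \left(-5 - 3 - 72\right) 289 \left(-194\right) = \left(-80\right) 289 \left(-194\right) = \left(-23120\right) \left(-194\right) = 4485280$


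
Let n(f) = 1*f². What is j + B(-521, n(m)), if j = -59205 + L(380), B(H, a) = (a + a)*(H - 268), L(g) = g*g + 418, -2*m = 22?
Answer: -105325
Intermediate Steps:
m = -11 (m = -½*22 = -11)
n(f) = f²
L(g) = 418 + g² (L(g) = g² + 418 = 418 + g²)
B(H, a) = 2*a*(-268 + H) (B(H, a) = (2*a)*(-268 + H) = 2*a*(-268 + H))
j = 85613 (j = -59205 + (418 + 380²) = -59205 + (418 + 144400) = -59205 + 144818 = 85613)
j + B(-521, n(m)) = 85613 + 2*(-11)²*(-268 - 521) = 85613 + 2*121*(-789) = 85613 - 190938 = -105325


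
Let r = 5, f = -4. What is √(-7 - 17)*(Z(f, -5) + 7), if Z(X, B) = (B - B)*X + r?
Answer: 24*I*√6 ≈ 58.788*I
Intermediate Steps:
Z(X, B) = 5 (Z(X, B) = (B - B)*X + 5 = 0*X + 5 = 0 + 5 = 5)
√(-7 - 17)*(Z(f, -5) + 7) = √(-7 - 17)*(5 + 7) = √(-24)*12 = (2*I*√6)*12 = 24*I*√6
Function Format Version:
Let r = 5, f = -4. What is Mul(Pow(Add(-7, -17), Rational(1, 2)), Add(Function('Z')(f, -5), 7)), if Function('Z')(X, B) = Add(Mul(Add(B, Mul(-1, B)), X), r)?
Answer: Mul(24, I, Pow(6, Rational(1, 2))) ≈ Mul(58.788, I)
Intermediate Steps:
Function('Z')(X, B) = 5 (Function('Z')(X, B) = Add(Mul(Add(B, Mul(-1, B)), X), 5) = Add(Mul(0, X), 5) = Add(0, 5) = 5)
Mul(Pow(Add(-7, -17), Rational(1, 2)), Add(Function('Z')(f, -5), 7)) = Mul(Pow(Add(-7, -17), Rational(1, 2)), Add(5, 7)) = Mul(Pow(-24, Rational(1, 2)), 12) = Mul(Mul(2, I, Pow(6, Rational(1, 2))), 12) = Mul(24, I, Pow(6, Rational(1, 2)))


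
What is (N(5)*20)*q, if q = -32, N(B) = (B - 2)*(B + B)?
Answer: -19200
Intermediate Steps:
N(B) = 2*B*(-2 + B) (N(B) = (-2 + B)*(2*B) = 2*B*(-2 + B))
(N(5)*20)*q = ((2*5*(-2 + 5))*20)*(-32) = ((2*5*3)*20)*(-32) = (30*20)*(-32) = 600*(-32) = -19200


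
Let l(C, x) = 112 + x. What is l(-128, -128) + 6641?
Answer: 6625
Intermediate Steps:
l(-128, -128) + 6641 = (112 - 128) + 6641 = -16 + 6641 = 6625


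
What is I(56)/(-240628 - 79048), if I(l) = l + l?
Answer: -4/11417 ≈ -0.00035035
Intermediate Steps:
I(l) = 2*l
I(56)/(-240628 - 79048) = (2*56)/(-240628 - 79048) = 112/(-319676) = 112*(-1/319676) = -4/11417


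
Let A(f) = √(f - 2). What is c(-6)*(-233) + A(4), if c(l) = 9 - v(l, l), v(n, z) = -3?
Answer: -2796 + √2 ≈ -2794.6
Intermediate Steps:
A(f) = √(-2 + f)
c(l) = 12 (c(l) = 9 - 1*(-3) = 9 + 3 = 12)
c(-6)*(-233) + A(4) = 12*(-233) + √(-2 + 4) = -2796 + √2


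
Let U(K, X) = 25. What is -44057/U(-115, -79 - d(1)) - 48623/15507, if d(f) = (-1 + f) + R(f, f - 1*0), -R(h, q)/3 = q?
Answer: -684407474/387675 ≈ -1765.4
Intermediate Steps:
R(h, q) = -3*q
d(f) = -1 - 2*f (d(f) = (-1 + f) - 3*(f - 1*0) = (-1 + f) - 3*(f + 0) = (-1 + f) - 3*f = -1 - 2*f)
-44057/U(-115, -79 - d(1)) - 48623/15507 = -44057/25 - 48623/15507 = -684407474/387675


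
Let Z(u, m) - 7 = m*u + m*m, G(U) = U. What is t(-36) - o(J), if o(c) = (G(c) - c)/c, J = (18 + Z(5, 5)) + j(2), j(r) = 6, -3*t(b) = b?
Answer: 12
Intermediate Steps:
Z(u, m) = 7 + m**2 + m*u (Z(u, m) = 7 + (m*u + m*m) = 7 + (m*u + m**2) = 7 + (m**2 + m*u) = 7 + m**2 + m*u)
t(b) = -b/3
J = 81 (J = (18 + (7 + 5**2 + 5*5)) + 6 = (18 + (7 + 25 + 25)) + 6 = (18 + 57) + 6 = 75 + 6 = 81)
o(c) = 0 (o(c) = (c - c)/c = 0/c = 0)
t(-36) - o(J) = -1/3*(-36) - 1*0 = 12 + 0 = 12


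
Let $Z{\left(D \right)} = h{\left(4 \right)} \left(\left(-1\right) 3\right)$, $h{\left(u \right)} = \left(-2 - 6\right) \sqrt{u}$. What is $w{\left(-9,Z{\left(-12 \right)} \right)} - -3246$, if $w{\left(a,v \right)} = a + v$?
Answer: $3285$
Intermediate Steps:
$h{\left(u \right)} = - 8 \sqrt{u}$ ($h{\left(u \right)} = \left(-2 - 6\right) \sqrt{u} = - 8 \sqrt{u}$)
$Z{\left(D \right)} = 48$ ($Z{\left(D \right)} = - 8 \sqrt{4} \left(\left(-1\right) 3\right) = \left(-8\right) 2 \left(-3\right) = \left(-16\right) \left(-3\right) = 48$)
$w{\left(-9,Z{\left(-12 \right)} \right)} - -3246 = \left(-9 + 48\right) - -3246 = 39 + 3246 = 3285$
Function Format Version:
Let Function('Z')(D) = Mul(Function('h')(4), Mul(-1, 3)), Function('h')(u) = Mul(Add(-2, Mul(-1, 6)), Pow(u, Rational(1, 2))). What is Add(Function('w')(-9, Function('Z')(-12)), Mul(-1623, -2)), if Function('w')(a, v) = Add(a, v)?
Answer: 3285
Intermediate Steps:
Function('h')(u) = Mul(-8, Pow(u, Rational(1, 2))) (Function('h')(u) = Mul(Add(-2, -6), Pow(u, Rational(1, 2))) = Mul(-8, Pow(u, Rational(1, 2))))
Function('Z')(D) = 48 (Function('Z')(D) = Mul(Mul(-8, Pow(4, Rational(1, 2))), Mul(-1, 3)) = Mul(Mul(-8, 2), -3) = Mul(-16, -3) = 48)
Add(Function('w')(-9, Function('Z')(-12)), Mul(-1623, -2)) = Add(Add(-9, 48), Mul(-1623, -2)) = Add(39, 3246) = 3285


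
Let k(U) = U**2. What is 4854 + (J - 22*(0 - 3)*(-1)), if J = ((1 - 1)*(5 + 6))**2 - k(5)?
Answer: 4763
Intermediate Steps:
J = -25 (J = ((1 - 1)*(5 + 6))**2 - 1*5**2 = (0*11)**2 - 1*25 = 0**2 - 25 = 0 - 25 = -25)
4854 + (J - 22*(0 - 3)*(-1)) = 4854 + (-25 - 22*(0 - 3)*(-1)) = 4854 + (-25 - (-66)*(-1)) = 4854 + (-25 - 22*3) = 4854 + (-25 - 66) = 4854 - 91 = 4763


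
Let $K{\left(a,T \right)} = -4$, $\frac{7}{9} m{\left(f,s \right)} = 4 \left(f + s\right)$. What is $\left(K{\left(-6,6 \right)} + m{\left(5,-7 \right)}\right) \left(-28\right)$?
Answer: $400$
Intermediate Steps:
$m{\left(f,s \right)} = \frac{36 f}{7} + \frac{36 s}{7}$ ($m{\left(f,s \right)} = \frac{9 \cdot 4 \left(f + s\right)}{7} = \frac{9 \left(4 f + 4 s\right)}{7} = \frac{36 f}{7} + \frac{36 s}{7}$)
$\left(K{\left(-6,6 \right)} + m{\left(5,-7 \right)}\right) \left(-28\right) = \left(-4 + \left(\frac{36}{7} \cdot 5 + \frac{36}{7} \left(-7\right)\right)\right) \left(-28\right) = \left(-4 + \left(\frac{180}{7} - 36\right)\right) \left(-28\right) = \left(-4 - \frac{72}{7}\right) \left(-28\right) = \left(- \frac{100}{7}\right) \left(-28\right) = 400$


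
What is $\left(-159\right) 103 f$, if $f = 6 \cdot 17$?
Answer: $-1670454$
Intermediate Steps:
$f = 102$
$\left(-159\right) 103 f = \left(-159\right) 103 \cdot 102 = \left(-16377\right) 102 = -1670454$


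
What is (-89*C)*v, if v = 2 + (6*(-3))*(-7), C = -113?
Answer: 1287296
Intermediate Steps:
v = 128 (v = 2 - 18*(-7) = 2 + 126 = 128)
(-89*C)*v = -89*(-113)*128 = 10057*128 = 1287296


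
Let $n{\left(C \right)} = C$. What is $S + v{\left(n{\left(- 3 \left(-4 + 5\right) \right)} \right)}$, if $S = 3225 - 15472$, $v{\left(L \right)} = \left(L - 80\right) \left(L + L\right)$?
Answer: $-11749$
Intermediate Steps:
$v{\left(L \right)} = 2 L \left(-80 + L\right)$ ($v{\left(L \right)} = \left(-80 + L\right) 2 L = 2 L \left(-80 + L\right)$)
$S = -12247$
$S + v{\left(n{\left(- 3 \left(-4 + 5\right) \right)} \right)} = -12247 + 2 \left(- 3 \left(-4 + 5\right)\right) \left(-80 - 3 \left(-4 + 5\right)\right) = -12247 + 2 \left(\left(-3\right) 1\right) \left(-80 - 3\right) = -12247 + 2 \left(-3\right) \left(-80 - 3\right) = -12247 + 2 \left(-3\right) \left(-83\right) = -12247 + 498 = -11749$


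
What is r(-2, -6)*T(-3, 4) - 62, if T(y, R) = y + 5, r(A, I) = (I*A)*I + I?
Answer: -218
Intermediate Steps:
r(A, I) = I + A*I² (r(A, I) = (A*I)*I + I = A*I² + I = I + A*I²)
T(y, R) = 5 + y
r(-2, -6)*T(-3, 4) - 62 = (-6*(1 - 2*(-6)))*(5 - 3) - 62 = -6*(1 + 12)*2 - 62 = -6*13*2 - 62 = -78*2 - 62 = -156 - 62 = -218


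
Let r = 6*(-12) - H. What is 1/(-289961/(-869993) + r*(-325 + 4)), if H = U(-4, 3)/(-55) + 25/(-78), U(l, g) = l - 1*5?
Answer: 1244089990/28691173427187 ≈ 4.3361e-5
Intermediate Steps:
U(l, g) = -5 + l (U(l, g) = l - 5 = -5 + l)
H = -673/4290 (H = (-5 - 4)/(-55) + 25/(-78) = -9*(-1/55) + 25*(-1/78) = 9/55 - 25/78 = -673/4290 ≈ -0.15688)
r = -308207/4290 (r = 6*(-12) - 1*(-673/4290) = -72 + 673/4290 = -308207/4290 ≈ -71.843)
1/(-289961/(-869993) + r*(-325 + 4)) = 1/(-289961/(-869993) - 308207*(-325 + 4)/4290) = 1/(-289961*(-1/869993) - 308207/4290*(-321)) = 1/(289961/869993 + 32978149/1430) = 1/(28691173427187/1244089990) = 1244089990/28691173427187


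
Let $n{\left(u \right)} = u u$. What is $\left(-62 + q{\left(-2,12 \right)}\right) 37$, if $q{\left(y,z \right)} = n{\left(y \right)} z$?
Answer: $-518$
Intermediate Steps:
$n{\left(u \right)} = u^{2}$
$q{\left(y,z \right)} = z y^{2}$ ($q{\left(y,z \right)} = y^{2} z = z y^{2}$)
$\left(-62 + q{\left(-2,12 \right)}\right) 37 = \left(-62 + 12 \left(-2\right)^{2}\right) 37 = \left(-62 + 12 \cdot 4\right) 37 = \left(-62 + 48\right) 37 = \left(-14\right) 37 = -518$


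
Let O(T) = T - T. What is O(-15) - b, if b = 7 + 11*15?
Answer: -172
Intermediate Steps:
O(T) = 0
b = 172 (b = 7 + 165 = 172)
O(-15) - b = 0 - 1*172 = 0 - 172 = -172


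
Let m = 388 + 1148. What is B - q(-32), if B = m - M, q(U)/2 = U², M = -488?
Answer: -24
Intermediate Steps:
m = 1536
q(U) = 2*U²
B = 2024 (B = 1536 - 1*(-488) = 1536 + 488 = 2024)
B - q(-32) = 2024 - 2*(-32)² = 2024 - 2*1024 = 2024 - 1*2048 = 2024 - 2048 = -24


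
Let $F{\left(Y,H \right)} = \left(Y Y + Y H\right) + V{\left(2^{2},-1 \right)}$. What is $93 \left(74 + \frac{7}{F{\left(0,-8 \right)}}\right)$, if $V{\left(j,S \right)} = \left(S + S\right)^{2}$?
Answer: $\frac{28179}{4} \approx 7044.8$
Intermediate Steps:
$V{\left(j,S \right)} = 4 S^{2}$ ($V{\left(j,S \right)} = \left(2 S\right)^{2} = 4 S^{2}$)
$F{\left(Y,H \right)} = 4 + Y^{2} + H Y$ ($F{\left(Y,H \right)} = \left(Y Y + Y H\right) + 4 \left(-1\right)^{2} = \left(Y^{2} + H Y\right) + 4 \cdot 1 = \left(Y^{2} + H Y\right) + 4 = 4 + Y^{2} + H Y$)
$93 \left(74 + \frac{7}{F{\left(0,-8 \right)}}\right) = 93 \left(74 + \frac{7}{4 + 0^{2} - 0}\right) = 93 \left(74 + \frac{7}{4 + 0 + 0}\right) = 93 \left(74 + \frac{7}{4}\right) = 93 \cdot \frac{303}{4} = \frac{28179}{4}$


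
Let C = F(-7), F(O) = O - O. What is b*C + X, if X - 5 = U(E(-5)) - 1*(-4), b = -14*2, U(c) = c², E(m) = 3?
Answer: 18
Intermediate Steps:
F(O) = 0
C = 0
b = -28
X = 18 (X = 5 + (3² - 1*(-4)) = 5 + (9 + 4) = 5 + 13 = 18)
b*C + X = -28*0 + 18 = 0 + 18 = 18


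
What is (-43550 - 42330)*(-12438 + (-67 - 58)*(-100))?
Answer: -5324560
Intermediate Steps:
(-43550 - 42330)*(-12438 + (-67 - 58)*(-100)) = -85880*(-12438 - 125*(-100)) = -85880*(-12438 + 12500) = -85880*62 = -5324560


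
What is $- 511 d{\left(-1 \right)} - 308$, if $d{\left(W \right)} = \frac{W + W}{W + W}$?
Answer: $-819$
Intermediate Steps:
$d{\left(W \right)} = 1$ ($d{\left(W \right)} = \frac{2 W}{2 W} = 2 W \frac{1}{2 W} = 1$)
$- 511 d{\left(-1 \right)} - 308 = \left(-511\right) 1 - 308 = -511 - 308 = -819$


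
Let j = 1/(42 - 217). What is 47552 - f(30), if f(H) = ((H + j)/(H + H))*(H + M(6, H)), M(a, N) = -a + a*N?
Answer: 41518767/875 ≈ 47450.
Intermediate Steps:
M(a, N) = -a + N*a
j = -1/175 (j = 1/(-175) = -1/175 ≈ -0.0057143)
f(H) = (-6 + 7*H)*(-1/175 + H)/(2*H) (f(H) = ((H - 1/175)/(H + H))*(H + 6*(-1 + H)) = ((-1/175 + H)/((2*H)))*(H + (-6 + 6*H)) = ((-1/175 + H)*(1/(2*H)))*(-6 + 7*H) = ((-1/175 + H)/(2*H))*(-6 + 7*H) = (-6 + 7*H)*(-1/175 + H)/(2*H))
47552 - f(30) = 47552 - (6 - 1057*30 + 1225*30**2)/(350*30) = 47552 - (6 - 31710 + 1225*900)/(350*30) = 47552 - (6 - 31710 + 1102500)/(350*30) = 47552 - 1070796/(350*30) = 47552 - 1*89233/875 = 47552 - 89233/875 = 41518767/875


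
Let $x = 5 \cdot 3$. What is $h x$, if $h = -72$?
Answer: $-1080$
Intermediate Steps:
$x = 15$
$h x = \left(-72\right) 15 = -1080$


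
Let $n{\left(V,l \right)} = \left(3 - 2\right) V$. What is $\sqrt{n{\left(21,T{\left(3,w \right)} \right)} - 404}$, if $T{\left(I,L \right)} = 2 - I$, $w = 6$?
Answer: $i \sqrt{383} \approx 19.57 i$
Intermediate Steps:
$n{\left(V,l \right)} = V$ ($n{\left(V,l \right)} = 1 V = V$)
$\sqrt{n{\left(21,T{\left(3,w \right)} \right)} - 404} = \sqrt{21 - 404} = \sqrt{-383} = i \sqrt{383}$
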